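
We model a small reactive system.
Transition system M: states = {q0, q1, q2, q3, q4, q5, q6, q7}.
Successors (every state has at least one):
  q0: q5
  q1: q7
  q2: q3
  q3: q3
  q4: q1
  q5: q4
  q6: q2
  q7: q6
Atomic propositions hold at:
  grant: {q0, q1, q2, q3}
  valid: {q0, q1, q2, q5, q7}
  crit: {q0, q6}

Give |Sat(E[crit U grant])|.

E[crit U grant]: least fixpoint, start Z0 = Sat(grant) = {q0, q1, q2, q3}, add states in Sat(crit) with some successor in Z. Z1 = {q0, q1, q2, q3, q6}; fixed.
Sat(E[crit U grant]) = {q0, q1, q2, q3, q6}
|Sat(E[crit U grant])| = |{q0, q1, q2, q3, q6}| = 5.

5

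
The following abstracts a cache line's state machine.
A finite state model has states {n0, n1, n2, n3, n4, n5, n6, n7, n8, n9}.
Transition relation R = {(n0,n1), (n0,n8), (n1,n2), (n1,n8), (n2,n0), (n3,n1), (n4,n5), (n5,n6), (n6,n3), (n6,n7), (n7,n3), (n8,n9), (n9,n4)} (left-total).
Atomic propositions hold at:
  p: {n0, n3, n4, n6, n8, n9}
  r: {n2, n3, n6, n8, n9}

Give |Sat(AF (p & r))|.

7

Sat(p & r) = {n3, n6, n8, n9}
AF (p & r): least fixpoint, start Z0 = {n3, n6, n8, n9}, add states with every successor in Z. Z1 = {n3, n5, n6, n7, n8, n9}; Z2 = {n3, n4, n5, n6, n7, n8, n9}; fixed.
Sat(AF (p & r)) = {n3, n4, n5, n6, n7, n8, n9}
|Sat(AF (p & r))| = |{n3, n4, n5, n6, n7, n8, n9}| = 7.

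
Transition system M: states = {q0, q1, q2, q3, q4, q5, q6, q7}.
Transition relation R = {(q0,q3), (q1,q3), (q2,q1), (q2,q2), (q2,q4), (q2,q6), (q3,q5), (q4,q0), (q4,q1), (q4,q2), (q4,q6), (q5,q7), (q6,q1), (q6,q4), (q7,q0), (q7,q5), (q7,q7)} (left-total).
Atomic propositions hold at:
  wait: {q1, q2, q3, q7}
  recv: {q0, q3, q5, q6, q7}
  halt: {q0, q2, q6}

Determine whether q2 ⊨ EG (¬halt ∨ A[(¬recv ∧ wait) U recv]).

No

Sat(¬halt) = {q1, q3, q4, q5, q7}
Sat(¬recv) = {q1, q2, q4}
Sat(¬recv ∧ wait) = {q1, q2}
A[(¬recv ∧ wait) U recv]: least fixpoint, start Z0 = Sat(recv) = {q0, q3, q5, q6, q7}, add states in Sat(¬recv ∧ wait) with every successor in Z. Z1 = {q0, q1, q3, q5, q6, q7}; fixed.
Sat(A[(¬recv ∧ wait) U recv]) = {q0, q1, q3, q5, q6, q7}
Sat(¬halt ∨ A[(¬recv ∧ wait) U recv]) = {q0, q1, q3, q4, q5, q6, q7}
EG (¬halt ∨ A[(¬recv ∧ wait) U recv]): greatest fixpoint, start Z0 = {q0, q1, q3, q4, q5, q6, q7}, keep only states in Sat with some successor in Z. Already a fixed point.
Sat(EG (¬halt ∨ A[(¬recv ∧ wait) U recv])) = {q0, q1, q3, q4, q5, q6, q7}
q2 ∉ Sat(EG (¬halt ∨ A[(¬recv ∧ wait) U recv])) = {q0, q1, q3, q4, q5, q6, q7}, so the formula does not hold at q2.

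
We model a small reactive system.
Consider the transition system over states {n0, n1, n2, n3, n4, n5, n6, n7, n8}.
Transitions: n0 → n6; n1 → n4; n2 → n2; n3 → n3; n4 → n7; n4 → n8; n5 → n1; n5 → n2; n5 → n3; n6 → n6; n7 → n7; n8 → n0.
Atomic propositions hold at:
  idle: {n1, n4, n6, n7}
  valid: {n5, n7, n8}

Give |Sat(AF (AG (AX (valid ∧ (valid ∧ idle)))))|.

1

Sat(valid ∧ idle) = {n7}
Sat(valid ∧ (valid ∧ idle)) = {n7}
Sat(AX (valid ∧ (valid ∧ idle))) = {s : every successor in {n7}} = {n7}
AG (AX (valid ∧ (valid ∧ idle))): greatest fixpoint, start Z0 = {n7}, keep only states in Sat with every successor in Z. Already a fixed point.
Sat(AG (AX (valid ∧ (valid ∧ idle)))) = {n7}
AF (AG (AX (valid ∧ (valid ∧ idle)))): least fixpoint, start Z0 = {n7}, add states with every successor in Z. Already a fixed point.
Sat(AF (AG (AX (valid ∧ (valid ∧ idle))))) = {n7}
|Sat(AF (AG (AX (valid ∧ (valid ∧ idle)))))| = |{n7}| = 1.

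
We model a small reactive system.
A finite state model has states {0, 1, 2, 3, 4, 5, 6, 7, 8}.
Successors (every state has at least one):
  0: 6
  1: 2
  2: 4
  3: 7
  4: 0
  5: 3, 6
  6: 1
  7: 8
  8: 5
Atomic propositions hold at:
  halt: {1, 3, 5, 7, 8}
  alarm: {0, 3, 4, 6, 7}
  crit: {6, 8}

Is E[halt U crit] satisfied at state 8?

Yes

E[halt U crit]: least fixpoint, start Z0 = Sat(crit) = {6, 8}, add states in Sat(halt) with some successor in Z. Z1 = {5, 6, 7, 8}; Z2 = {3, 5, 6, 7, 8}; fixed.
Sat(E[halt U crit]) = {3, 5, 6, 7, 8}
8 ∈ Sat(E[halt U crit]) = {3, 5, 6, 7, 8}, so the formula holds at 8.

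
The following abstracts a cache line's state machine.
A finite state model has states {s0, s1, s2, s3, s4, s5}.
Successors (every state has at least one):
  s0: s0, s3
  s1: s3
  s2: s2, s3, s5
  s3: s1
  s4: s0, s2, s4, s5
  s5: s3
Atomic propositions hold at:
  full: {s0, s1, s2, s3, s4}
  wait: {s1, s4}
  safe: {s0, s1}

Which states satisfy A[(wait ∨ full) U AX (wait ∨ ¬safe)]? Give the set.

Sat(wait ∨ full) = {s0, s1, s2, s3, s4}
Sat(¬safe) = {s2, s3, s4, s5}
Sat(wait ∨ ¬safe) = {s1, s2, s3, s4, s5}
Sat(AX (wait ∨ ¬safe)) = {s : every successor in {s1, s2, s3, s4, s5}} = {s1, s2, s3, s5}
A[(wait ∨ full) U AX (wait ∨ ¬safe)]: least fixpoint, start Z0 = Sat(AX (wait ∨ ¬safe)) = {s1, s2, s3, s5}, add states in Sat(wait ∨ full) with every successor in Z. Already a fixed point.
Sat(A[(wait ∨ full) U AX (wait ∨ ¬safe)]) = {s1, s2, s3, s5}

{s1, s2, s3, s5}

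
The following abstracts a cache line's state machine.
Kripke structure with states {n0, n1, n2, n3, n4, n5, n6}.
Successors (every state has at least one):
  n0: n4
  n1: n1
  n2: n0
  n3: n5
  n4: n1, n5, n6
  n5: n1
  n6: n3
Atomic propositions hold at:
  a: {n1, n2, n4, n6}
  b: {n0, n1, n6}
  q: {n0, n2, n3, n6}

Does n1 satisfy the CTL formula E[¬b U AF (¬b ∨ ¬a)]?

No

Sat(¬b) = {n2, n3, n4, n5}
Sat(¬a) = {n0, n3, n5}
Sat(¬b ∨ ¬a) = {n0, n2, n3, n4, n5}
AF (¬b ∨ ¬a): least fixpoint, start Z0 = {n0, n2, n3, n4, n5}, add states with every successor in Z. Z1 = {n0, n2, n3, n4, n5, n6}; fixed.
Sat(AF (¬b ∨ ¬a)) = {n0, n2, n3, n4, n5, n6}
E[¬b U AF (¬b ∨ ¬a)]: least fixpoint, start Z0 = Sat(AF (¬b ∨ ¬a)) = {n0, n2, n3, n4, n5, n6}, add states in Sat(¬b) with some successor in Z. Already a fixed point.
Sat(E[¬b U AF (¬b ∨ ¬a)]) = {n0, n2, n3, n4, n5, n6}
n1 ∉ Sat(E[¬b U AF (¬b ∨ ¬a)]) = {n0, n2, n3, n4, n5, n6}, so the formula does not hold at n1.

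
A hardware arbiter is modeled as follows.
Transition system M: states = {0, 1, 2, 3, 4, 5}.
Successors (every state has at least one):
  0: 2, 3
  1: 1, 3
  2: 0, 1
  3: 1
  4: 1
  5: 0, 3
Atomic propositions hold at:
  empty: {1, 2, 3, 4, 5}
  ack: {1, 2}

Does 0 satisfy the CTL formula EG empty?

EG empty: greatest fixpoint, start Z0 = {1, 2, 3, 4, 5}, keep only states in Sat with some successor in Z. Already a fixed point.
Sat(EG empty) = {1, 2, 3, 4, 5}
0 ∉ Sat(EG empty) = {1, 2, 3, 4, 5}, so the formula does not hold at 0.

No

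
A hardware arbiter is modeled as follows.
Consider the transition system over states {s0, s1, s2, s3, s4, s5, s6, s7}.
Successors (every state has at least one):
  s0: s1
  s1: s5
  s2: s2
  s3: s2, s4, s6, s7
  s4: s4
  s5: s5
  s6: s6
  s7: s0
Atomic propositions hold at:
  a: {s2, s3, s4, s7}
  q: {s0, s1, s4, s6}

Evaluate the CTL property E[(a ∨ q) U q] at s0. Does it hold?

Sat(a ∨ q) = {s0, s1, s2, s3, s4, s6, s7}
E[(a ∨ q) U q]: least fixpoint, start Z0 = Sat(q) = {s0, s1, s4, s6}, add states in Sat(a ∨ q) with some successor in Z. Z1 = {s0, s1, s3, s4, s6, s7}; fixed.
Sat(E[(a ∨ q) U q]) = {s0, s1, s3, s4, s6, s7}
s0 ∈ Sat(E[(a ∨ q) U q]) = {s0, s1, s3, s4, s6, s7}, so the formula holds at s0.

Yes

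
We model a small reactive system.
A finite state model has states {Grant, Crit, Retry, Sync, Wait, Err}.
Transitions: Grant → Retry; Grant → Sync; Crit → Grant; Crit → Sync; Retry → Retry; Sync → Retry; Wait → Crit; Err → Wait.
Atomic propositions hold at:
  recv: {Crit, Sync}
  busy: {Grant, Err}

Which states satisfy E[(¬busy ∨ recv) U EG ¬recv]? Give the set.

Sat(¬busy) = {Crit, Retry, Sync, Wait}
Sat(¬busy ∨ recv) = {Crit, Retry, Sync, Wait}
Sat(¬recv) = {Grant, Retry, Wait, Err}
EG ¬recv: greatest fixpoint, start Z0 = {Grant, Retry, Wait, Err}, keep only states in Sat with some successor in Z. Z1 = {Grant, Retry, Err}; Z2 = {Grant, Retry}; fixed.
Sat(EG ¬recv) = {Grant, Retry}
E[(¬busy ∨ recv) U EG ¬recv]: least fixpoint, start Z0 = Sat(EG ¬recv) = {Grant, Retry}, add states in Sat(¬busy ∨ recv) with some successor in Z. Z1 = {Grant, Crit, Retry, Sync}; Z2 = {Grant, Crit, Retry, Sync, Wait}; fixed.
Sat(E[(¬busy ∨ recv) U EG ¬recv]) = {Grant, Crit, Retry, Sync, Wait}

{Grant, Crit, Retry, Sync, Wait}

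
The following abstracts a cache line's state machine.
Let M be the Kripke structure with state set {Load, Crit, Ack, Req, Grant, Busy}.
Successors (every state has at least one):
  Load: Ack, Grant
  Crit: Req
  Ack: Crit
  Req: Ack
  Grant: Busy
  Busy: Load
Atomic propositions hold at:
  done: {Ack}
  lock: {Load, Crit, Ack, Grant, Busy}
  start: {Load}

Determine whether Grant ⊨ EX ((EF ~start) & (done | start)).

No

Sat(~start) = {Crit, Ack, Req, Grant, Busy}
EF ~start: least fixpoint, start Z0 = {Crit, Ack, Req, Grant, Busy}, add states with some successor in Z. Z1 = {Load, Crit, Ack, Req, Grant, Busy}; fixed.
Sat(EF ~start) = {Load, Crit, Ack, Req, Grant, Busy}
Sat(done | start) = {Load, Ack}
Sat((EF ~start) & (done | start)) = {Load, Ack}
Sat(EX ((EF ~start) & (done | start))) = {s : some successor in {Load, Ack}} = {Load, Req, Busy}
Grant ∉ Sat(EX ((EF ~start) & (done | start))) = {Load, Req, Busy}, so the formula does not hold at Grant.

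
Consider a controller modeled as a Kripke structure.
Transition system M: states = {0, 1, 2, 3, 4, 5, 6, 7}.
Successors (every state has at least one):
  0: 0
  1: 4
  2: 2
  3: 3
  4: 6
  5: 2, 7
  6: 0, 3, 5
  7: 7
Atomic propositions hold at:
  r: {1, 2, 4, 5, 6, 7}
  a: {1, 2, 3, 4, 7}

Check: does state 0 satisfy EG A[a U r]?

No

A[a U r]: least fixpoint, start Z0 = Sat(r) = {1, 2, 4, 5, 6, 7}, add states in Sat(a) with every successor in Z. Already a fixed point.
Sat(A[a U r]) = {1, 2, 4, 5, 6, 7}
EG A[a U r]: greatest fixpoint, start Z0 = {1, 2, 4, 5, 6, 7}, keep only states in Sat with some successor in Z. Already a fixed point.
Sat(EG A[a U r]) = {1, 2, 4, 5, 6, 7}
0 ∉ Sat(EG A[a U r]) = {1, 2, 4, 5, 6, 7}, so the formula does not hold at 0.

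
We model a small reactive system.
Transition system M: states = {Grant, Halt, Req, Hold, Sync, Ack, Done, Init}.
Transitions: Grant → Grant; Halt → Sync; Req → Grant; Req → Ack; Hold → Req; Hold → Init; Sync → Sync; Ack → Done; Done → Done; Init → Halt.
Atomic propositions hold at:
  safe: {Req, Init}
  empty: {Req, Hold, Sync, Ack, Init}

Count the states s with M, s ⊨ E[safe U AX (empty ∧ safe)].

1

Sat(empty ∧ safe) = {Req, Init}
Sat(AX (empty ∧ safe)) = {s : every successor in {Req, Init}} = {Hold}
E[safe U AX (empty ∧ safe)]: least fixpoint, start Z0 = Sat(AX (empty ∧ safe)) = {Hold}, add states in Sat(safe) with some successor in Z. Already a fixed point.
Sat(E[safe U AX (empty ∧ safe)]) = {Hold}
|Sat(E[safe U AX (empty ∧ safe)])| = |{Hold}| = 1.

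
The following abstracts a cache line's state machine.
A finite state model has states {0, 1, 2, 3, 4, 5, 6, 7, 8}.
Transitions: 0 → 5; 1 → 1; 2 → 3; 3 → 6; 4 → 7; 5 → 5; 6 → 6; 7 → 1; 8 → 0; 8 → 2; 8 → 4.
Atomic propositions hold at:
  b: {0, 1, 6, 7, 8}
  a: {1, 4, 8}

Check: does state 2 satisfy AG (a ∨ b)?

Sat(a ∨ b) = {0, 1, 4, 6, 7, 8}
AG (a ∨ b): greatest fixpoint, start Z0 = {0, 1, 4, 6, 7, 8}, keep only states in Sat with every successor in Z. Z1 = {1, 4, 6, 7}; fixed.
Sat(AG (a ∨ b)) = {1, 4, 6, 7}
2 ∉ Sat(AG (a ∨ b)) = {1, 4, 6, 7}, so the formula does not hold at 2.

No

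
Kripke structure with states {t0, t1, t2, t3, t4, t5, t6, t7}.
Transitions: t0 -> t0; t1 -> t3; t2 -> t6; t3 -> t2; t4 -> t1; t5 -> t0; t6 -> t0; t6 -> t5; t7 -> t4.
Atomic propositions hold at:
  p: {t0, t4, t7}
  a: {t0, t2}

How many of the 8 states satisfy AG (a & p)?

1

Sat(a & p) = {t0}
AG (a & p): greatest fixpoint, start Z0 = {t0}, keep only states in Sat with every successor in Z. Already a fixed point.
Sat(AG (a & p)) = {t0}
|Sat(AG (a & p))| = |{t0}| = 1.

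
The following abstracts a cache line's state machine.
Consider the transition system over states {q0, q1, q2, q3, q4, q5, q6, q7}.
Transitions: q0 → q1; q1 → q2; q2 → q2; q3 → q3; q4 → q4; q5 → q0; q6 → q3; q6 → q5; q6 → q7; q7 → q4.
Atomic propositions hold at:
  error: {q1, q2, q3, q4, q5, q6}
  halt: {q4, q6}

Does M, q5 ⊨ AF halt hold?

AF halt: least fixpoint, start Z0 = {q4, q6}, add states with every successor in Z. Z1 = {q4, q6, q7}; fixed.
Sat(AF halt) = {q4, q6, q7}
q5 ∉ Sat(AF halt) = {q4, q6, q7}, so the formula does not hold at q5.

No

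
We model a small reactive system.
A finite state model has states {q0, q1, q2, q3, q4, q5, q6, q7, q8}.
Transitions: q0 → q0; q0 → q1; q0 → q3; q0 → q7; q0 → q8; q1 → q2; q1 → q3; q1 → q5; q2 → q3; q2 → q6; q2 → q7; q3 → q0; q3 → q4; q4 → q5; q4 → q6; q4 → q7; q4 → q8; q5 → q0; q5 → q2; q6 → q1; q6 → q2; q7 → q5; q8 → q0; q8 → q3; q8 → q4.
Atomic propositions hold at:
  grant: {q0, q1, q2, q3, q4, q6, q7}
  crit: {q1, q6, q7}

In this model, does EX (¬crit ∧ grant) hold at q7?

No

Sat(¬crit) = {q0, q2, q3, q4, q5, q8}
Sat(¬crit ∧ grant) = {q0, q2, q3, q4}
Sat(EX (¬crit ∧ grant)) = {s : some successor in {q0, q2, q3, q4}} = {q0, q1, q2, q3, q5, q6, q8}
q7 ∉ Sat(EX (¬crit ∧ grant)) = {q0, q1, q2, q3, q5, q6, q8}, so the formula does not hold at q7.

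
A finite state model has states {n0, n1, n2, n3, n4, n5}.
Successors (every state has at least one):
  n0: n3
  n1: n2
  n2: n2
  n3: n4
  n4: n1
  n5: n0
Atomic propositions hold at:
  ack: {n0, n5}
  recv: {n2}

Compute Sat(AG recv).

AG recv: greatest fixpoint, start Z0 = {n2}, keep only states in Sat with every successor in Z. Already a fixed point.
Sat(AG recv) = {n2}

{n2}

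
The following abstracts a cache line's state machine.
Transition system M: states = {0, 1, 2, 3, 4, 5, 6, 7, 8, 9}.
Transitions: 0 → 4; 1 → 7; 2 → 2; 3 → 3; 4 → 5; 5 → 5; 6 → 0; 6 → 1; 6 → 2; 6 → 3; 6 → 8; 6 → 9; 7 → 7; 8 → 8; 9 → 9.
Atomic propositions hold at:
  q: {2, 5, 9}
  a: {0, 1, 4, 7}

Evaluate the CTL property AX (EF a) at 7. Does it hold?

Yes

EF a: least fixpoint, start Z0 = {0, 1, 4, 7}, add states with some successor in Z. Z1 = {0, 1, 4, 6, 7}; fixed.
Sat(EF a) = {0, 1, 4, 6, 7}
Sat(AX (EF a)) = {s : every successor in {0, 1, 4, 6, 7}} = {0, 1, 7}
7 ∈ Sat(AX (EF a)) = {0, 1, 7}, so the formula holds at 7.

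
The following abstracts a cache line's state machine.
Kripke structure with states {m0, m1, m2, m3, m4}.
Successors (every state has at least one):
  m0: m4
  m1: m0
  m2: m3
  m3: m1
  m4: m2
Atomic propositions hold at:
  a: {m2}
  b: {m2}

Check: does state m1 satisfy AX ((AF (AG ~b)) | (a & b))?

Sat(~b) = {m0, m1, m3, m4}
AG ~b: greatest fixpoint, start Z0 = {m0, m1, m3, m4}, keep only states in Sat with every successor in Z. Z1 = {m0, m1, m3}; Z2 = {m1, m3}; Z3 = {m3}; Z4 = ∅; fixed.
Sat(AG ~b) = ∅
AF (AG ~b): least fixpoint, start Z0 = ∅, add states with every successor in Z. Already a fixed point.
Sat(AF (AG ~b)) = ∅
Sat(a & b) = {m2}
Sat((AF (AG ~b)) | (a & b)) = {m2}
Sat(AX ((AF (AG ~b)) | (a & b))) = {s : every successor in {m2}} = {m4}
m1 ∉ Sat(AX ((AF (AG ~b)) | (a & b))) = {m4}, so the formula does not hold at m1.

No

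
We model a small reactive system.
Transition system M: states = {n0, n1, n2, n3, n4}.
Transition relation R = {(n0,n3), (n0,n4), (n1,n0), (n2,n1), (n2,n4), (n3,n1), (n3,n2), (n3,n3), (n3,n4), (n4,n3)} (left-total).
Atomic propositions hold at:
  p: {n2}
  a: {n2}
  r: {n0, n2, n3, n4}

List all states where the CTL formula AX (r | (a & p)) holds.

{n0, n1, n4}

Sat(a & p) = {n2}
Sat(r | (a & p)) = {n0, n2, n3, n4}
Sat(AX (r | (a & p))) = {s : every successor in {n0, n2, n3, n4}} = {n0, n1, n4}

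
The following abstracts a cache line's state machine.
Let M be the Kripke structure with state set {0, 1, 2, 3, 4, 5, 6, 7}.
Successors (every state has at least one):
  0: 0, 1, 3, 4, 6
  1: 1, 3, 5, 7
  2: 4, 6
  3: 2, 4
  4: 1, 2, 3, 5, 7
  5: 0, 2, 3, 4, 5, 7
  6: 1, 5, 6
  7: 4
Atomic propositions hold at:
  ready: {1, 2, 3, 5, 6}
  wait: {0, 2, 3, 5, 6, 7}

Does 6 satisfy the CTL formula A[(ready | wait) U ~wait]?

No

Sat(ready | wait) = {0, 1, 2, 3, 5, 6, 7}
Sat(~wait) = {1, 4}
A[(ready | wait) U ~wait]: least fixpoint, start Z0 = Sat(~wait) = {1, 4}, add states in Sat(ready | wait) with every successor in Z. Z1 = {1, 4, 7}; fixed.
Sat(A[(ready | wait) U ~wait]) = {1, 4, 7}
6 ∉ Sat(A[(ready | wait) U ~wait]) = {1, 4, 7}, so the formula does not hold at 6.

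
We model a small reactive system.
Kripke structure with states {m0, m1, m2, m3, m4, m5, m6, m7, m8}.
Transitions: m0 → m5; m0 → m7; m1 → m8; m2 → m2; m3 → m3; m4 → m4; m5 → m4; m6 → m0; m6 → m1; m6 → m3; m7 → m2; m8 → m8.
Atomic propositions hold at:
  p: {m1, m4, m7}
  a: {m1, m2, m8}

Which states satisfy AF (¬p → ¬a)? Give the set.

{m0, m1, m3, m4, m5, m6, m7}

Sat(¬p) = {m0, m2, m3, m5, m6, m8}
Sat(¬a) = {m0, m3, m4, m5, m6, m7}
Sat(¬p → ¬a) = {m0, m1, m3, m4, m5, m6, m7}
AF (¬p → ¬a): least fixpoint, start Z0 = {m0, m1, m3, m4, m5, m6, m7}, add states with every successor in Z. Already a fixed point.
Sat(AF (¬p → ¬a)) = {m0, m1, m3, m4, m5, m6, m7}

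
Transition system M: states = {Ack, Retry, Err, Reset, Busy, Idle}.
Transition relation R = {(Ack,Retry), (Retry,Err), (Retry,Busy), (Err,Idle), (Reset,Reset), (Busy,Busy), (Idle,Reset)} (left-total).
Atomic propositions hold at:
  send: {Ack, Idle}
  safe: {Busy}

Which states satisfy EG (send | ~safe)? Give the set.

Sat(~safe) = {Ack, Retry, Err, Reset, Idle}
Sat(send | ~safe) = {Ack, Retry, Err, Reset, Idle}
EG (send | ~safe): greatest fixpoint, start Z0 = {Ack, Retry, Err, Reset, Idle}, keep only states in Sat with some successor in Z. Already a fixed point.
Sat(EG (send | ~safe)) = {Ack, Retry, Err, Reset, Idle}

{Ack, Retry, Err, Reset, Idle}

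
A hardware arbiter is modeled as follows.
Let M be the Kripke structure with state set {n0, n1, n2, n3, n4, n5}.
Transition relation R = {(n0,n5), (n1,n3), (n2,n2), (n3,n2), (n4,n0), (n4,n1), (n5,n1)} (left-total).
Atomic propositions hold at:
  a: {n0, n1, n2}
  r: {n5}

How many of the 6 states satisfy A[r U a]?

4

A[r U a]: least fixpoint, start Z0 = Sat(a) = {n0, n1, n2}, add states in Sat(r) with every successor in Z. Z1 = {n0, n1, n2, n5}; fixed.
Sat(A[r U a]) = {n0, n1, n2, n5}
|Sat(A[r U a])| = |{n0, n1, n2, n5}| = 4.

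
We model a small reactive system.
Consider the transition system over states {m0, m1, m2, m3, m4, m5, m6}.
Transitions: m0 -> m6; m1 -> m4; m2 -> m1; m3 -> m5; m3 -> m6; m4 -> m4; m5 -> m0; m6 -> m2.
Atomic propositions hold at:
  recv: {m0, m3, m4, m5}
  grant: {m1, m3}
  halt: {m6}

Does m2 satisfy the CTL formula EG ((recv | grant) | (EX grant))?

Sat(recv | grant) = {m0, m1, m3, m4, m5}
Sat(EX grant) = {s : some successor in {m1, m3}} = {m2}
Sat((recv | grant) | (EX grant)) = {m0, m1, m2, m3, m4, m5}
EG ((recv | grant) | (EX grant)): greatest fixpoint, start Z0 = {m0, m1, m2, m3, m4, m5}, keep only states in Sat with some successor in Z. Z1 = {m1, m2, m3, m4, m5}; Z2 = {m1, m2, m3, m4}; Z3 = {m1, m2, m4}; fixed.
Sat(EG ((recv | grant) | (EX grant))) = {m1, m2, m4}
m2 ∈ Sat(EG ((recv | grant) | (EX grant))) = {m1, m2, m4}, so the formula holds at m2.

Yes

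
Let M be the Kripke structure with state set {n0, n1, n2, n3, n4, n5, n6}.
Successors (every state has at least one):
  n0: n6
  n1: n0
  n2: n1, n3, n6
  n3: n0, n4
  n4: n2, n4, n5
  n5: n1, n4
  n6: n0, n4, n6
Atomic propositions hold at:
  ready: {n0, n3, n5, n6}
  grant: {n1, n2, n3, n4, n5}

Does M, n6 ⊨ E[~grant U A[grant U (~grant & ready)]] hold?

Yes

Sat(~grant) = {n0, n6}
Sat(~grant & ready) = {n0, n6}
A[grant U (~grant & ready)]: least fixpoint, start Z0 = Sat((~grant & ready)) = {n0, n6}, add states in Sat(grant) with every successor in Z. Z1 = {n0, n1, n6}; fixed.
Sat(A[grant U (~grant & ready)]) = {n0, n1, n6}
E[~grant U A[grant U (~grant & ready)]]: least fixpoint, start Z0 = Sat(A[grant U (~grant & ready)]) = {n0, n1, n6}, add states in Sat(~grant) with some successor in Z. Already a fixed point.
Sat(E[~grant U A[grant U (~grant & ready)]]) = {n0, n1, n6}
n6 ∈ Sat(E[~grant U A[grant U (~grant & ready)]]) = {n0, n1, n6}, so the formula holds at n6.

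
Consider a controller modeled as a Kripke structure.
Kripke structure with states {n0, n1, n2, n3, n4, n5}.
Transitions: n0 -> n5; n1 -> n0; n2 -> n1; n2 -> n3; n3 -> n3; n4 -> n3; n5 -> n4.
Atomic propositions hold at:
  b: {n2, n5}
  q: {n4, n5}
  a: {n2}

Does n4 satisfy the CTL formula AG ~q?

No

Sat(~q) = {n0, n1, n2, n3}
AG ~q: greatest fixpoint, start Z0 = {n0, n1, n2, n3}, keep only states in Sat with every successor in Z. Z1 = {n1, n2, n3}; Z2 = {n2, n3}; Z3 = {n3}; fixed.
Sat(AG ~q) = {n3}
n4 ∉ Sat(AG ~q) = {n3}, so the formula does not hold at n4.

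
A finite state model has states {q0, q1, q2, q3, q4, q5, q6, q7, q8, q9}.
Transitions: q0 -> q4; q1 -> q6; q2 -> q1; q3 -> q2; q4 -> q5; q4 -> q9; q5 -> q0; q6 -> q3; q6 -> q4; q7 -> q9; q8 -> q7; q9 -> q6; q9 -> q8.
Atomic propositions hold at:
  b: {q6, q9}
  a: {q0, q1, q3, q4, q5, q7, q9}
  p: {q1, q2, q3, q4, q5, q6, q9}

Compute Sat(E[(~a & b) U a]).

Sat(~a) = {q2, q6, q8}
Sat(~a & b) = {q6}
E[(~a & b) U a]: least fixpoint, start Z0 = Sat(a) = {q0, q1, q3, q4, q5, q7, q9}, add states in Sat(~a & b) with some successor in Z. Z1 = {q0, q1, q3, q4, q5, q6, q7, q9}; fixed.
Sat(E[(~a & b) U a]) = {q0, q1, q3, q4, q5, q6, q7, q9}

{q0, q1, q3, q4, q5, q6, q7, q9}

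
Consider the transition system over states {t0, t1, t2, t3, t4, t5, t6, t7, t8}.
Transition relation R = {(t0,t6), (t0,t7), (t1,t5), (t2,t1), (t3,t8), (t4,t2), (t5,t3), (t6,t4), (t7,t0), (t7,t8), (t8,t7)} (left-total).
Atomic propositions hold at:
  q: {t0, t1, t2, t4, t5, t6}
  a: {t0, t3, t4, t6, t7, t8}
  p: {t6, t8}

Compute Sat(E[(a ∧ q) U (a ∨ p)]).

Sat(a ∧ q) = {t0, t4, t6}
Sat(a ∨ p) = {t0, t3, t4, t6, t7, t8}
E[(a ∧ q) U (a ∨ p)]: least fixpoint, start Z0 = Sat((a ∨ p)) = {t0, t3, t4, t6, t7, t8}, add states in Sat(a ∧ q) with some successor in Z. Already a fixed point.
Sat(E[(a ∧ q) U (a ∨ p)]) = {t0, t3, t4, t6, t7, t8}

{t0, t3, t4, t6, t7, t8}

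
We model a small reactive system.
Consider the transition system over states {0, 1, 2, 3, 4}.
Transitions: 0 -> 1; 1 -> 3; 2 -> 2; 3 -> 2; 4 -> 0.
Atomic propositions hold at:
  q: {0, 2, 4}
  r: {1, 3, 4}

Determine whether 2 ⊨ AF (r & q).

Sat(r & q) = {4}
AF (r & q): least fixpoint, start Z0 = {4}, add states with every successor in Z. Already a fixed point.
Sat(AF (r & q)) = {4}
2 ∉ Sat(AF (r & q)) = {4}, so the formula does not hold at 2.

No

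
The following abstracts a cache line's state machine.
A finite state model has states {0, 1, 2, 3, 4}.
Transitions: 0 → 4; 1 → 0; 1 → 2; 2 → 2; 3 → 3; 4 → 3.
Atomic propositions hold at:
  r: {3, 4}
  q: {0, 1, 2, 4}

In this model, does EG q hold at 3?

No

EG q: greatest fixpoint, start Z0 = {0, 1, 2, 4}, keep only states in Sat with some successor in Z. Z1 = {0, 1, 2}; Z2 = {1, 2}; fixed.
Sat(EG q) = {1, 2}
3 ∉ Sat(EG q) = {1, 2}, so the formula does not hold at 3.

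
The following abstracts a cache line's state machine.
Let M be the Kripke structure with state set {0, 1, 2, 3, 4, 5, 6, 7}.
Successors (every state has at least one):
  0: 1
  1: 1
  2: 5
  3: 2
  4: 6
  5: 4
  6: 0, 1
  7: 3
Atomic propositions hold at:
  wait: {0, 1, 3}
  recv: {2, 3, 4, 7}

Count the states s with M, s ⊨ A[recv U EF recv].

5

EF recv: least fixpoint, start Z0 = {2, 3, 4, 7}, add states with some successor in Z. Z1 = {2, 3, 4, 5, 7}; fixed.
Sat(EF recv) = {2, 3, 4, 5, 7}
A[recv U EF recv]: least fixpoint, start Z0 = Sat(EF recv) = {2, 3, 4, 5, 7}, add states in Sat(recv) with every successor in Z. Already a fixed point.
Sat(A[recv U EF recv]) = {2, 3, 4, 5, 7}
|Sat(A[recv U EF recv])| = |{2, 3, 4, 5, 7}| = 5.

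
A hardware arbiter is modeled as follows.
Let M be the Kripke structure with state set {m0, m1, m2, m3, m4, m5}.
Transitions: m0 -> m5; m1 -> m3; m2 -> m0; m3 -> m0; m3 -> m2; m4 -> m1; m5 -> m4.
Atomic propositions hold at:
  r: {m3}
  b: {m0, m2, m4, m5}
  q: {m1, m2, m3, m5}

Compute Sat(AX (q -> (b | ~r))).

{m0, m2, m3, m4, m5}

Sat(~r) = {m0, m1, m2, m4, m5}
Sat(b | ~r) = {m0, m1, m2, m4, m5}
Sat(q -> (b | ~r)) = {m0, m1, m2, m4, m5}
Sat(AX (q -> (b | ~r))) = {s : every successor in {m0, m1, m2, m4, m5}} = {m0, m2, m3, m4, m5}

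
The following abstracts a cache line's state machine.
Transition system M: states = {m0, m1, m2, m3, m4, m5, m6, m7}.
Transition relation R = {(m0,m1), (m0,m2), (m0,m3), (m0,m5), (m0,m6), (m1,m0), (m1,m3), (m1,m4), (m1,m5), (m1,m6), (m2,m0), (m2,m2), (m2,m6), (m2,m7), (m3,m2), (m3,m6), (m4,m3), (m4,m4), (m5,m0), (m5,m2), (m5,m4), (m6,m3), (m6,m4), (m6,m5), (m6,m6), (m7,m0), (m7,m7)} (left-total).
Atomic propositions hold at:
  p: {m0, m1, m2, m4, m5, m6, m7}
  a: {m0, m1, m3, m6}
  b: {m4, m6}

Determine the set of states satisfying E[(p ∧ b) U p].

{m0, m1, m2, m4, m5, m6, m7}

Sat(p ∧ b) = {m4, m6}
E[(p ∧ b) U p]: least fixpoint, start Z0 = Sat(p) = {m0, m1, m2, m4, m5, m6, m7}, add states in Sat(p ∧ b) with some successor in Z. Already a fixed point.
Sat(E[(p ∧ b) U p]) = {m0, m1, m2, m4, m5, m6, m7}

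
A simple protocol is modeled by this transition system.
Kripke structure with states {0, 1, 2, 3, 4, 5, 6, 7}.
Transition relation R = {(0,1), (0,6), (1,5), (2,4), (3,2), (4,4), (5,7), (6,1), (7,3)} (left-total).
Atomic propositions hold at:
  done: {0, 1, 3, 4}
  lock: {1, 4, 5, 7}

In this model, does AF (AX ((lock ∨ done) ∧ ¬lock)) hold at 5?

Sat(lock ∨ done) = {0, 1, 3, 4, 5, 7}
Sat(¬lock) = {0, 2, 3, 6}
Sat((lock ∨ done) ∧ ¬lock) = {0, 3}
Sat(AX ((lock ∨ done) ∧ ¬lock)) = {s : every successor in {0, 3}} = {7}
AF (AX ((lock ∨ done) ∧ ¬lock)): least fixpoint, start Z0 = {7}, add states with every successor in Z. Z1 = {5, 7}; Z2 = {1, 5, 7}; Z3 = {1, 5, 6, 7}; Z4 = {0, 1, 5, 6, 7}; fixed.
Sat(AF (AX ((lock ∨ done) ∧ ¬lock))) = {0, 1, 5, 6, 7}
5 ∈ Sat(AF (AX ((lock ∨ done) ∧ ¬lock))) = {0, 1, 5, 6, 7}, so the formula holds at 5.

Yes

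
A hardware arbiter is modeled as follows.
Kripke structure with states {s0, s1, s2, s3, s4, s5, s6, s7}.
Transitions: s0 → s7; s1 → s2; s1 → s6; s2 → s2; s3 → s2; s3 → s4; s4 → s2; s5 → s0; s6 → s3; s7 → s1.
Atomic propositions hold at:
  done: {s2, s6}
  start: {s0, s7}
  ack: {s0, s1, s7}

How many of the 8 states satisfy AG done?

1

AG done: greatest fixpoint, start Z0 = {s2, s6}, keep only states in Sat with every successor in Z. Z1 = {s2}; fixed.
Sat(AG done) = {s2}
|Sat(AG done)| = |{s2}| = 1.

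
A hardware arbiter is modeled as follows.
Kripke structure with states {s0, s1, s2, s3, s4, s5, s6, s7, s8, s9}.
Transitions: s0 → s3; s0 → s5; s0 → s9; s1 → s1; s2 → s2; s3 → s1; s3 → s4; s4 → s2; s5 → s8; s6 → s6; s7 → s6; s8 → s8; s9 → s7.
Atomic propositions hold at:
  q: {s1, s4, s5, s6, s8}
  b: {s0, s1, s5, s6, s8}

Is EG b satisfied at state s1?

EG b: greatest fixpoint, start Z0 = {s0, s1, s5, s6, s8}, keep only states in Sat with some successor in Z. Already a fixed point.
Sat(EG b) = {s0, s1, s5, s6, s8}
s1 ∈ Sat(EG b) = {s0, s1, s5, s6, s8}, so the formula holds at s1.

Yes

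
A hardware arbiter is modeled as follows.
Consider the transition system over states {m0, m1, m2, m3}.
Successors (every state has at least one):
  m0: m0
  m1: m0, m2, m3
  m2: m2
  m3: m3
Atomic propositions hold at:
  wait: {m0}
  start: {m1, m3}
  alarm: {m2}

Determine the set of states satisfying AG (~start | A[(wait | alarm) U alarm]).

{m0, m2}

Sat(~start) = {m0, m2}
Sat(wait | alarm) = {m0, m2}
A[(wait | alarm) U alarm]: least fixpoint, start Z0 = Sat(alarm) = {m2}, add states in Sat(wait | alarm) with every successor in Z. Already a fixed point.
Sat(A[(wait | alarm) U alarm]) = {m2}
Sat(~start | A[(wait | alarm) U alarm]) = {m0, m2}
AG (~start | A[(wait | alarm) U alarm]): greatest fixpoint, start Z0 = {m0, m2}, keep only states in Sat with every successor in Z. Already a fixed point.
Sat(AG (~start | A[(wait | alarm) U alarm])) = {m0, m2}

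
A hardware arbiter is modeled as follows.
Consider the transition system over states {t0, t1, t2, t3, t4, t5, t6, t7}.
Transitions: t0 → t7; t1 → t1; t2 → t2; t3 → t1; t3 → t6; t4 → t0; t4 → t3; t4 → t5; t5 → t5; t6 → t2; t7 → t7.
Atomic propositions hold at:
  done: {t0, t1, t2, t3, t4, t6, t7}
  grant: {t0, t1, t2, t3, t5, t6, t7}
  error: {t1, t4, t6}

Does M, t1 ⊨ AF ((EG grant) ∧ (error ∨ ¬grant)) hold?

EG grant: greatest fixpoint, start Z0 = {t0, t1, t2, t3, t5, t6, t7}, keep only states in Sat with some successor in Z. Already a fixed point.
Sat(EG grant) = {t0, t1, t2, t3, t5, t6, t7}
Sat(¬grant) = {t4}
Sat(error ∨ ¬grant) = {t1, t4, t6}
Sat((EG grant) ∧ (error ∨ ¬grant)) = {t1, t6}
AF ((EG grant) ∧ (error ∨ ¬grant)): least fixpoint, start Z0 = {t1, t6}, add states with every successor in Z. Z1 = {t1, t3, t6}; fixed.
Sat(AF ((EG grant) ∧ (error ∨ ¬grant))) = {t1, t3, t6}
t1 ∈ Sat(AF ((EG grant) ∧ (error ∨ ¬grant))) = {t1, t3, t6}, so the formula holds at t1.

Yes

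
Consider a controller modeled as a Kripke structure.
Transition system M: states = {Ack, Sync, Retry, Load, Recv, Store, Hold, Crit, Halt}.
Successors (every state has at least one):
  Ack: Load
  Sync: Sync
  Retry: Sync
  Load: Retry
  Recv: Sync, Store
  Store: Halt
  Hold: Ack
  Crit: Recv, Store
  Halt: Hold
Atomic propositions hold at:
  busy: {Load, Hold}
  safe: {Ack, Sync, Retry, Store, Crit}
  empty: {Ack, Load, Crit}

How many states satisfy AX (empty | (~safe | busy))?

Sat(~safe) = {Load, Recv, Hold, Halt}
Sat(~safe | busy) = {Load, Recv, Hold, Halt}
Sat(empty | (~safe | busy)) = {Ack, Load, Recv, Hold, Crit, Halt}
Sat(AX (empty | (~safe | busy))) = {s : every successor in {Ack, Load, Recv, Hold, Crit, Halt}} = {Ack, Store, Hold, Halt}
|Sat(AX (empty | (~safe | busy)))| = |{Ack, Store, Hold, Halt}| = 4.

4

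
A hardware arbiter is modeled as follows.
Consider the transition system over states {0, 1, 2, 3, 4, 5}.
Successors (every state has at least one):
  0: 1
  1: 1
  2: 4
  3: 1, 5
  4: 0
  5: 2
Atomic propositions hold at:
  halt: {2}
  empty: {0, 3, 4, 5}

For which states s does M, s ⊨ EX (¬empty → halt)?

{2, 3, 4, 5}

Sat(¬empty) = {1, 2}
Sat(¬empty → halt) = {0, 2, 3, 4, 5}
Sat(EX (¬empty → halt)) = {s : some successor in {0, 2, 3, 4, 5}} = {2, 3, 4, 5}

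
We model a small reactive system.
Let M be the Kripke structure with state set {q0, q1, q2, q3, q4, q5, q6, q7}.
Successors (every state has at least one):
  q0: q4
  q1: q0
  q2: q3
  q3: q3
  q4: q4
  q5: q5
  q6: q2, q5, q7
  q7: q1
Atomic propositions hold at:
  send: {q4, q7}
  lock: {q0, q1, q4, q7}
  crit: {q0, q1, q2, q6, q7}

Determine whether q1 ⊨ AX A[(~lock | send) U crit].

Sat(~lock) = {q2, q3, q5, q6}
Sat(~lock | send) = {q2, q3, q4, q5, q6, q7}
A[(~lock | send) U crit]: least fixpoint, start Z0 = Sat(crit) = {q0, q1, q2, q6, q7}, add states in Sat(~lock | send) with every successor in Z. Already a fixed point.
Sat(A[(~lock | send) U crit]) = {q0, q1, q2, q6, q7}
Sat(AX A[(~lock | send) U crit]) = {s : every successor in {q0, q1, q2, q6, q7}} = {q1, q7}
q1 ∈ Sat(AX A[(~lock | send) U crit]) = {q1, q7}, so the formula holds at q1.

Yes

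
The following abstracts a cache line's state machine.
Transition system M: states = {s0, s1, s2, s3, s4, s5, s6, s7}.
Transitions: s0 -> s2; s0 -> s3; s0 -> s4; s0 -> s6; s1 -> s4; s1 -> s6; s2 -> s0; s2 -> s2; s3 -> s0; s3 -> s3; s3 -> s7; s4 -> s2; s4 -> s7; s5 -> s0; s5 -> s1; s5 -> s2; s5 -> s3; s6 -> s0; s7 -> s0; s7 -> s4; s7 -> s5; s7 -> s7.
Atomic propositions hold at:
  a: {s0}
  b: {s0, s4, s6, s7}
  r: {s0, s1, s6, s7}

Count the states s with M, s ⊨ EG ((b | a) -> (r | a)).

7

Sat(b | a) = {s0, s4, s6, s7}
Sat(r | a) = {s0, s1, s6, s7}
Sat((b | a) -> (r | a)) = {s0, s1, s2, s3, s5, s6, s7}
EG ((b | a) -> (r | a)): greatest fixpoint, start Z0 = {s0, s1, s2, s3, s5, s6, s7}, keep only states in Sat with some successor in Z. Already a fixed point.
Sat(EG ((b | a) -> (r | a))) = {s0, s1, s2, s3, s5, s6, s7}
|Sat(EG ((b | a) -> (r | a)))| = |{s0, s1, s2, s3, s5, s6, s7}| = 7.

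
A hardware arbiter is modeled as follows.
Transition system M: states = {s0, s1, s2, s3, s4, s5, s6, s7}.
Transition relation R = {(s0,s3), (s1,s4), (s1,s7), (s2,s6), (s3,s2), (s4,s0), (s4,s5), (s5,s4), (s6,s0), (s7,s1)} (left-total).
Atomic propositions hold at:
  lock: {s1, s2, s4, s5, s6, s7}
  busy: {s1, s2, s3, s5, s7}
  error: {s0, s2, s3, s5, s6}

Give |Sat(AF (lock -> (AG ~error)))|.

4

Sat(~error) = {s1, s4, s7}
AG ~error: greatest fixpoint, start Z0 = {s1, s4, s7}, keep only states in Sat with every successor in Z. Z1 = {s1, s7}; Z2 = {s7}; Z3 = ∅; fixed.
Sat(AG ~error) = ∅
Sat(lock -> (AG ~error)) = {s0, s3}
AF (lock -> (AG ~error)): least fixpoint, start Z0 = {s0, s3}, add states with every successor in Z. Z1 = {s0, s3, s6}; Z2 = {s0, s2, s3, s6}; fixed.
Sat(AF (lock -> (AG ~error))) = {s0, s2, s3, s6}
|Sat(AF (lock -> (AG ~error)))| = |{s0, s2, s3, s6}| = 4.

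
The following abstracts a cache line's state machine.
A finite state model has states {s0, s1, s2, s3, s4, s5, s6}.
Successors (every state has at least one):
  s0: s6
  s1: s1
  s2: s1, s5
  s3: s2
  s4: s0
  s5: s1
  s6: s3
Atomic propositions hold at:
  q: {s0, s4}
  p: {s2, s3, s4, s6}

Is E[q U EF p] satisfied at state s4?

Yes

EF p: least fixpoint, start Z0 = {s2, s3, s4, s6}, add states with some successor in Z. Z1 = {s0, s2, s3, s4, s6}; fixed.
Sat(EF p) = {s0, s2, s3, s4, s6}
E[q U EF p]: least fixpoint, start Z0 = Sat(EF p) = {s0, s2, s3, s4, s6}, add states in Sat(q) with some successor in Z. Already a fixed point.
Sat(E[q U EF p]) = {s0, s2, s3, s4, s6}
s4 ∈ Sat(E[q U EF p]) = {s0, s2, s3, s4, s6}, so the formula holds at s4.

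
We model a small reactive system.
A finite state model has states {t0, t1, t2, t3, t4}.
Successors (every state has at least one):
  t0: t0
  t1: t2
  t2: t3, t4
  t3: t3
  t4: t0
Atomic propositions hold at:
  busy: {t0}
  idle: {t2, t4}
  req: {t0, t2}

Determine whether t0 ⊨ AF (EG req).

Yes

EG req: greatest fixpoint, start Z0 = {t0, t2}, keep only states in Sat with some successor in Z. Z1 = {t0}; fixed.
Sat(EG req) = {t0}
AF (EG req): least fixpoint, start Z0 = {t0}, add states with every successor in Z. Z1 = {t0, t4}; fixed.
Sat(AF (EG req)) = {t0, t4}
t0 ∈ Sat(AF (EG req)) = {t0, t4}, so the formula holds at t0.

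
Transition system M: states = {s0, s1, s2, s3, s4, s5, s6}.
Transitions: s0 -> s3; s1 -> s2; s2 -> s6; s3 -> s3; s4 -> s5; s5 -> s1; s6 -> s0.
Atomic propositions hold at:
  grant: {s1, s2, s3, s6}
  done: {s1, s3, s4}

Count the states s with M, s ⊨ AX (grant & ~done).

2

Sat(~done) = {s0, s2, s5, s6}
Sat(grant & ~done) = {s2, s6}
Sat(AX (grant & ~done)) = {s : every successor in {s2, s6}} = {s1, s2}
|Sat(AX (grant & ~done))| = |{s1, s2}| = 2.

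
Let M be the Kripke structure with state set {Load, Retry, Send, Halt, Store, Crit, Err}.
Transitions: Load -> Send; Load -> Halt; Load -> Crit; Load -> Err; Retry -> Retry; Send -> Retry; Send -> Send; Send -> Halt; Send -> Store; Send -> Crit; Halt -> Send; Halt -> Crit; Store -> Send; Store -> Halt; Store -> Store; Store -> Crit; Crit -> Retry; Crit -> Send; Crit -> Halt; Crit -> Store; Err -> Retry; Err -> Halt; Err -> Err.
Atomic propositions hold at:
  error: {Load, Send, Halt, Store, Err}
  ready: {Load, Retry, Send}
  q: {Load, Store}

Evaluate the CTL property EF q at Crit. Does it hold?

EF q: least fixpoint, start Z0 = {Load, Store}, add states with some successor in Z. Z1 = {Load, Send, Store, Crit}; Z2 = {Load, Send, Halt, Store, Crit}; Z3 = {Load, Send, Halt, Store, Crit, Err}; fixed.
Sat(EF q) = {Load, Send, Halt, Store, Crit, Err}
Crit ∈ Sat(EF q) = {Load, Send, Halt, Store, Crit, Err}, so the formula holds at Crit.

Yes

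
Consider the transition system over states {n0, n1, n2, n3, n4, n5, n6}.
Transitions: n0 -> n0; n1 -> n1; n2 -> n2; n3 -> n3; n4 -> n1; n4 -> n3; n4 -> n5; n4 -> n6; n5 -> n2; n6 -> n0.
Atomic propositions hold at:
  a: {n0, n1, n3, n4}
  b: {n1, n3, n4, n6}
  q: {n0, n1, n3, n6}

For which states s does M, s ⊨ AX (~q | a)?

Sat(~q) = {n2, n4, n5}
Sat(~q | a) = {n0, n1, n2, n3, n4, n5}
Sat(AX (~q | a)) = {s : every successor in {n0, n1, n2, n3, n4, n5}} = {n0, n1, n2, n3, n5, n6}

{n0, n1, n2, n3, n5, n6}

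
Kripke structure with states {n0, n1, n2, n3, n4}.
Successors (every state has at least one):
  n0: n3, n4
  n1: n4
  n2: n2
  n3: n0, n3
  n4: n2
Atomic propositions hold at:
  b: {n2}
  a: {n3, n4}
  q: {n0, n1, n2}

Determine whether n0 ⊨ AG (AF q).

AF q: least fixpoint, start Z0 = {n0, n1, n2}, add states with every successor in Z. Z1 = {n0, n1, n2, n4}; fixed.
Sat(AF q) = {n0, n1, n2, n4}
AG (AF q): greatest fixpoint, start Z0 = {n0, n1, n2, n4}, keep only states in Sat with every successor in Z. Z1 = {n1, n2, n4}; fixed.
Sat(AG (AF q)) = {n1, n2, n4}
n0 ∉ Sat(AG (AF q)) = {n1, n2, n4}, so the formula does not hold at n0.

No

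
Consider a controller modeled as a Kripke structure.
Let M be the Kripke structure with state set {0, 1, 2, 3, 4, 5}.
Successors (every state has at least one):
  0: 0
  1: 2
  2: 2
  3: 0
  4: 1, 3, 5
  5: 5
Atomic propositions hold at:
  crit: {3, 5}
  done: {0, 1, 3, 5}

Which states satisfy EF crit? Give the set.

{3, 4, 5}

EF crit: least fixpoint, start Z0 = {3, 5}, add states with some successor in Z. Z1 = {3, 4, 5}; fixed.
Sat(EF crit) = {3, 4, 5}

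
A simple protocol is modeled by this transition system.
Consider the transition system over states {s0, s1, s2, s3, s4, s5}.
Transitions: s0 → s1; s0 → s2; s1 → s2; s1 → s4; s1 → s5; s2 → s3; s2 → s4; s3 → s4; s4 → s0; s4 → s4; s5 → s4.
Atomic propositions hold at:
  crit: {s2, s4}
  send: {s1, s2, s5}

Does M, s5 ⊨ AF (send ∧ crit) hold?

Sat(send ∧ crit) = {s2}
AF (send ∧ crit): least fixpoint, start Z0 = {s2}, add states with every successor in Z. Already a fixed point.
Sat(AF (send ∧ crit)) = {s2}
s5 ∉ Sat(AF (send ∧ crit)) = {s2}, so the formula does not hold at s5.

No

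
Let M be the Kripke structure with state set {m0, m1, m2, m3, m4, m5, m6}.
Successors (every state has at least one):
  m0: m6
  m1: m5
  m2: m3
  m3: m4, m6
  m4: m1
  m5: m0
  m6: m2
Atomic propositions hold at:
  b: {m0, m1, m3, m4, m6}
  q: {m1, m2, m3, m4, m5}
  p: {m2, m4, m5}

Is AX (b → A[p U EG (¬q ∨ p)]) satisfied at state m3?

No

Sat(¬q) = {m0, m6}
Sat(¬q ∨ p) = {m0, m2, m4, m5, m6}
EG (¬q ∨ p): greatest fixpoint, start Z0 = {m0, m2, m4, m5, m6}, keep only states in Sat with some successor in Z. Z1 = {m0, m5, m6}; Z2 = {m0, m5}; Z3 = {m5}; Z4 = ∅; fixed.
Sat(EG (¬q ∨ p)) = ∅
A[p U EG (¬q ∨ p)]: least fixpoint, start Z0 = Sat(EG (¬q ∨ p)) = ∅, add states in Sat(p) with every successor in Z. Already a fixed point.
Sat(A[p U EG (¬q ∨ p)]) = ∅
Sat(b → A[p U EG (¬q ∨ p)]) = {m2, m5}
Sat(AX (b → A[p U EG (¬q ∨ p)])) = {s : every successor in {m2, m5}} = {m1, m6}
m3 ∉ Sat(AX (b → A[p U EG (¬q ∨ p)])) = {m1, m6}, so the formula does not hold at m3.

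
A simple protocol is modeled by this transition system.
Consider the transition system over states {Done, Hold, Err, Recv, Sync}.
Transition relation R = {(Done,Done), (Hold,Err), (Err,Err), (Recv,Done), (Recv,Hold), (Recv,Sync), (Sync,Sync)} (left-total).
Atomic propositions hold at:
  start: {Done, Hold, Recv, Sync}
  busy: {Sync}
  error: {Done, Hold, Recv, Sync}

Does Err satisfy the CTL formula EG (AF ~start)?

Sat(~start) = {Err}
AF ~start: least fixpoint, start Z0 = {Err}, add states with every successor in Z. Z1 = {Hold, Err}; fixed.
Sat(AF ~start) = {Hold, Err}
EG (AF ~start): greatest fixpoint, start Z0 = {Hold, Err}, keep only states in Sat with some successor in Z. Already a fixed point.
Sat(EG (AF ~start)) = {Hold, Err}
Err ∈ Sat(EG (AF ~start)) = {Hold, Err}, so the formula holds at Err.

Yes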